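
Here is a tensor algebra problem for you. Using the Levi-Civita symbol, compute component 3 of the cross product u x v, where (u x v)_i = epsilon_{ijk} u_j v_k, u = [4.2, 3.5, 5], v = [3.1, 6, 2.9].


(u x v)_3 = sum_{j,k} epsilon_{3jk} u_j v_k. Only permutations of (1,2,3) contribute; the two non-zero terms are:
eps_{312} u_1 v_2 = 1 * 4.2 * 6 = 25.2
eps_{321} u_2 v_1 = -1 * 3.5 * 3.1 = -10.85
(u x v)_3 = 14.35

14.35


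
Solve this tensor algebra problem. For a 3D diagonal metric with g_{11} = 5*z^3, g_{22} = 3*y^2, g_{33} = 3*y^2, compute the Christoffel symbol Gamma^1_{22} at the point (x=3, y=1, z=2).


For a diagonal metric, Gamma^k_{ij} = (1/2) g^{kk} (dg_{ik}/dx_j + dg_{jk}/dx_i - dg_{ij}/dx_k).
The metric is diagonal, so g_{ab} = 0 for a != b.
At the given point: g_{11} = 40, g_{22} = 3, g_{33} = 3
g^{11} = 1/40
dg_{21}/dx_2 = 0 (off-diagonal)
dg_{21}/dx_2 = 0 (off-diagonal)
dg_{22}/dx_1 = dg_{22}/dx_1 = 0
Numerator = 0 + 0 - 0 = 0
Gamma^1_{22} = 0 / (2 * 40) = 0

0


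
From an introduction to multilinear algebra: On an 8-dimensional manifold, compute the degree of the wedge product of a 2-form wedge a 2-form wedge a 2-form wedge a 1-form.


The degree of a wedge product is the sum of the degrees of the individual forms.
Degrees: 2, 2, 2, 1
Total degree = 2 + 2 + 2 + 1 = 7

7


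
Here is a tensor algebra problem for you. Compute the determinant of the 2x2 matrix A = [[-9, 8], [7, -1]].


For a 2x2 matrix [[a, b], [c, d]], det = a*d - b*c.
a = -9, b = 8, c = 7, d = -1
a*d = -9 * -1 = 9
b*c = 8 * 7 = 56
det = 9 - 56 = -47

-47


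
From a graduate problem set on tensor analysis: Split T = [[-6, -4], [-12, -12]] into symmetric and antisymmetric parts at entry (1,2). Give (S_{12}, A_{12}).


T_{12} = -4
T_{21} = -12
S_{12} = (-4 + -12)/2 = -16/2 = -8
A_{12} = (-4 - -12)/2 = 8/2 = 4
Check: S + A = -8 + 4 = -4 = T_{12}.

(-8, 4)


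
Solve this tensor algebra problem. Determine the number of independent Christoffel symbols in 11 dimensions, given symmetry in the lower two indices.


Christoffel symbols Gamma^k_{ij} are symmetric in i,j, so there are d * d(d+1)/2 independent symbols.
d = 11
d(d+1)/2 = 11 * 12 / 2 = 66
Total = 11 * 66 = 726

726


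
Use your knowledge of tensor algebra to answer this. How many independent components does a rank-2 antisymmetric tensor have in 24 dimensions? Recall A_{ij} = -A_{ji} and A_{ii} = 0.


An antisymmetric rank-2 tensor satisfies A_{ij} = -A_{ji}, so diagonal entries are zero.
The independent components are the upper-triangular entries: C(n, 2) = n(n-1)/2.
n = 24
C(24, 2) = 24 * 23 / 2 = 552 / 2 = 276

276


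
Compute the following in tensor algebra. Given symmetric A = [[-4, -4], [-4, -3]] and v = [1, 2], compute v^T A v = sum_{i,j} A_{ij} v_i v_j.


First compute Av:
(Av)_1 = -4*1 + -4*2 = -12
(Av)_2 = -4*1 + -3*2 = -10
Av = [-12, -10]
Then v^T (Av) = 1*-12 + 2*-10
= -12 + -20 = -32

-32


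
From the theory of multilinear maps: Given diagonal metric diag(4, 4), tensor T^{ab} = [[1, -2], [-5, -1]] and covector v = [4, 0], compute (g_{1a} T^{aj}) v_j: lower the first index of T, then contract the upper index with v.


Step 1: lower the first index. For a diagonal metric, g_{ia} T^{aj} = g_{ii} T^{ij} (no sum on i).
g_{11} = 4
S_1{}^1 = 4 * T^{11} = 4 * 1 = 4
S_1{}^2 = 4 * T^{12} = 4 * -2 = -8
Step 2: contract S_1{}^j with v_j.
S_1{}^1 * v_1 = 4 * 4 = 16
S_1{}^2 * v_2 = -8 * 0 = 0
Result = 16 + 0 = 16

16


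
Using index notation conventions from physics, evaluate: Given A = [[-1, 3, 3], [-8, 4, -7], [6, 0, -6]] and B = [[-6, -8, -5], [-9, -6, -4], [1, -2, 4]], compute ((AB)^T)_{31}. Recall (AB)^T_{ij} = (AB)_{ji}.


(AB)^T_{ij} = (AB)_{ji} = sum_k A_{jk} B_{ki}.
For i=3, j=1 we need (AB)_{13}:
A_{11} * B_{13} = -1 * -5 = 5
A_{12} * B_{23} = 3 * -4 = -12
A_{13} * B_{33} = 3 * 4 = 12
Sum = 5 + -12 + 12 = 5

5


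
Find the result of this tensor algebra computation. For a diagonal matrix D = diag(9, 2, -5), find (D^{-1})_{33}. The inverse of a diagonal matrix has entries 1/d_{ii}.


For a diagonal matrix, the inverse has entries (D^{-1})_{ii} = 1/d_{ii}.
The diagonal entries are: d_{11} = 9, d_{22} = 2, d_{33} = -5
We need (D^{-1})_{33} = 1/d_{33} = 1/-5 = -1/5

-1/5


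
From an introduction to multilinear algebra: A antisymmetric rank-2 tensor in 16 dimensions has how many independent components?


A antisymmetric rank-2 tensor in d dimensions has d(d-1)/2 independent components.
d = 16
d(d-1)/2 = 16 * 15 / 2 = 240 / 2 = 120

120


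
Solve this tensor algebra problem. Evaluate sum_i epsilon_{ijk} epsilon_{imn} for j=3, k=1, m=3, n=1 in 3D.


Using the identity: epsilon_{ijk} epsilon_{imn} = delta_{jm} delta_{kn} - delta_{jn} delta_{km}.
delta_{33} = 1
delta_{11} = 1
delta_{31} = 0
delta_{13} = 0
Result = 1 * 1 - 0 * 0 = 1 - 0 = 1

1


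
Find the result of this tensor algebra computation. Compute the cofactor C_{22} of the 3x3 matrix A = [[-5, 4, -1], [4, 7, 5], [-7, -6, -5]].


To find cofactor C_{22}, delete row 2 and column 2.
The resulting 2x2 submatrix is: [[-5, -1], [-7, -5]]
Minor M_{22} = -5*-5 - -1*-7
  = 25 - 7 = 18
Sign = (-1)^(2+2) = (-1)^4 = 1
Cofactor C_{22} = 1 * 18 = 18

18


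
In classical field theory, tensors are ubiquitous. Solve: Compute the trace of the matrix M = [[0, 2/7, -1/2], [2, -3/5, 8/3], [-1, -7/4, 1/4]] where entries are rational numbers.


The trace is the sum of diagonal entries.
Diagonal: M[1,1] = 0, M[2,2] = -3/5, M[3,3] = 1/4
Tr(M) = 0 + -3/5 + 1/4
Computing step by step:
After adding M[1,1]: 0
After adding M[2,2]: -3/5
After adding M[3,3]: -7/20
Tr(M) = -7/20

-7/20


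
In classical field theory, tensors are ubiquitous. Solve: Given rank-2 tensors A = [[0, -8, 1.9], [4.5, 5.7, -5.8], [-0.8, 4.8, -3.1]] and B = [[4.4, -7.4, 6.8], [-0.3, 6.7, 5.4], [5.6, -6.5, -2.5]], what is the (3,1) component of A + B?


Tensor addition is component-wise: (A + B)_{ij} = A_{ij} + B_{ij}.
A_{31} = -0.8
B_{31} = 5.6
(A + B)_{31} = -0.8 + 5.6 = 4.8

4.8


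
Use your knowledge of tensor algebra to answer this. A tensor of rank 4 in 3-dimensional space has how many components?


The number of components of a rank-r tensor in d dimensions is d^r.
Here d = 3 and r = 4.
3^4 = 81

81


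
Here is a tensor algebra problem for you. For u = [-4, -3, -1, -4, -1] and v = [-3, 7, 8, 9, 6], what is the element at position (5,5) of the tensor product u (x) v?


The outer product entry T_{ij} = u_i * v_j.
We need i=5, j=5.
u_5 = -1, v_5 = 6
T_{5,5} = -1 * 6 = -6

-6


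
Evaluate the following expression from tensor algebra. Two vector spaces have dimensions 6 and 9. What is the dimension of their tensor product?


The dimension of a tensor product is the product of dimensions.
dim(V) = 6, dim(W) = 9
dim(V (x) W) = 6 * 9 = 54

54


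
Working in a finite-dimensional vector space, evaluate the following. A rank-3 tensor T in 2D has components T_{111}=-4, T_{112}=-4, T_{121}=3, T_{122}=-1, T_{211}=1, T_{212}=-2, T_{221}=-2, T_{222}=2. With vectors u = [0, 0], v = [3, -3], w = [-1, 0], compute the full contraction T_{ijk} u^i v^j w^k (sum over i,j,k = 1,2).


S = sum over i,j,k of T_{ijk} u_i v_j w_k. Expanding all 8 terms:
T_{111}*u_1*v_1*w_1 = -4*0*3*-1 = 0  (running total: 0)
T_{112}*u_1*v_1*w_2 = -4*0*3*0 = 0  (running total: 0)
T_{121}*u_1*v_2*w_1 = 3*0*-3*-1 = 0  (running total: 0)
T_{122}*u_1*v_2*w_2 = -1*0*-3*0 = 0  (running total: 0)
T_{211}*u_2*v_1*w_1 = 1*0*3*-1 = 0  (running total: 0)
T_{212}*u_2*v_1*w_2 = -2*0*3*0 = 0  (running total: 0)
T_{221}*u_2*v_2*w_1 = -2*0*-3*-1 = 0  (running total: 0)
T_{222}*u_2*v_2*w_2 = 2*0*-3*0 = 0  (running total: 0)
S = 0

0


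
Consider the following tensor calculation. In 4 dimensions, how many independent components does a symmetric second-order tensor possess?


A symmetric rank-2 tensor in d dimensions has d(d+1)/2 independent components.
d = 4
d(d+1)/2 = 4 * 5 / 2 = 20 / 2 = 10

10


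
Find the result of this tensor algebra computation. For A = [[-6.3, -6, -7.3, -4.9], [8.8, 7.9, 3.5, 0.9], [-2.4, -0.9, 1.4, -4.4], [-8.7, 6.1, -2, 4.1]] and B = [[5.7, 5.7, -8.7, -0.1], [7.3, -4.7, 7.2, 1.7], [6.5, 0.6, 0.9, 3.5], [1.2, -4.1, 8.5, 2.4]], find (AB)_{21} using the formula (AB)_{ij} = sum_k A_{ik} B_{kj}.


(AB)_{ij} = sum_k A_{ik} B_{kj}.
For i=2, j=1:
A_{21} * B_{11} = 8.8 * 5.7 = 50.16
A_{22} * B_{21} = 7.9 * 7.3 = 57.67
A_{23} * B_{31} = 3.5 * 6.5 = 22.75
A_{24} * B_{41} = 0.9 * 1.2 = 1.08
Sum = 50.16 + 57.67 + 22.75 + 1.08 = 131.66

131.66


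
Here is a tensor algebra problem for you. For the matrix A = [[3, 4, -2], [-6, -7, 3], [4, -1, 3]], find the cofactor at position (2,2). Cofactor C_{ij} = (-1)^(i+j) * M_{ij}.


To find cofactor C_{22}, delete row 2 and column 2.
The resulting 2x2 submatrix is: [[3, -2], [4, 3]]
Minor M_{22} = 3*3 - -2*4
  = 9 - -8 = 17
Sign = (-1)^(2+2) = (-1)^4 = 1
Cofactor C_{22} = 1 * 17 = 17

17


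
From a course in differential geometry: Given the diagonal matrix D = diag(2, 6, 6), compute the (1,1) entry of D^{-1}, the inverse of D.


For a diagonal matrix, the inverse has entries (D^{-1})_{ii} = 1/d_{ii}.
The diagonal entries are: d_{11} = 2, d_{22} = 6, d_{33} = 6
We need (D^{-1})_{11} = 1/d_{11} = 1/2 = 1/2

1/2


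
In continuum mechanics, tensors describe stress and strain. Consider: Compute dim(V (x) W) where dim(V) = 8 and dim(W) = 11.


The dimension of a tensor product is the product of dimensions.
dim(V) = 8, dim(W) = 11
dim(V (x) W) = 8 * 11 = 88

88


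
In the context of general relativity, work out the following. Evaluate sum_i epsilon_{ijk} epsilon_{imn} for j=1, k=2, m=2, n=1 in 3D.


Using the identity: epsilon_{ijk} epsilon_{imn} = delta_{jm} delta_{kn} - delta_{jn} delta_{km}.
delta_{12} = 0
delta_{21} = 0
delta_{11} = 1
delta_{22} = 1
Result = 0 * 0 - 1 * 1 = 0 - 1 = -1

-1


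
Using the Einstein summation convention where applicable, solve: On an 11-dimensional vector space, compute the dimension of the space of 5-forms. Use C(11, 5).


The dimension of the space of p-forms on an n-dimensional space is C(n, p).
n = 11, p = 5
C(11, 5) = 11! / (5! * 6!) = 462

462


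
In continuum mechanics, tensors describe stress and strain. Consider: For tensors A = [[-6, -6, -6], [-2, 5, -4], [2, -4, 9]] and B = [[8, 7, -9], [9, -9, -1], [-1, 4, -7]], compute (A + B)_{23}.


Tensor addition is component-wise: (A + B)_{ij} = A_{ij} + B_{ij}.
A_{23} = -4
B_{23} = -1
(A + B)_{23} = -4 + -1 = -5

-5


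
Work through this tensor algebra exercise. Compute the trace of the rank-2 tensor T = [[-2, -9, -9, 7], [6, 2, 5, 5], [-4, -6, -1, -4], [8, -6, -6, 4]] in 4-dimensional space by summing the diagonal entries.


The contraction (trace) of a rank-2 tensor is the sum of its diagonal elements.
Diagonal entries: A[1,1] = -2, A[2,2] = 2, A[3,3] = -1, A[4,4] = 4
Tr(A) = -2 + 2 + -1 + 4 = 3

3


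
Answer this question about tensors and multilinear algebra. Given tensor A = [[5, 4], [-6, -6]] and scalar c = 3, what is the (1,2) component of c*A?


Scalar multiplication: (cA)_{ij} = c * A_{ij}.
c = 3
A_{12} = 4
(cA)_{12} = 3 * 4 = 12

12


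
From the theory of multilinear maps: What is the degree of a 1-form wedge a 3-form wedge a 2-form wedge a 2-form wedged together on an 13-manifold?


The degree of a wedge product is the sum of the degrees of the individual forms.
Degrees: 1, 3, 2, 2
Total degree = 1 + 3 + 2 + 2 = 8

8


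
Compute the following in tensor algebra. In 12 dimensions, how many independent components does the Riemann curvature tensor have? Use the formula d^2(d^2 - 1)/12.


The Riemann tensor in d dimensions has d^2(d^2 - 1)/12 independent components.
d = 12, so d^2 = 144
d^2 - 1 = 143
d^2(d^2 - 1) = 144 * 143 = 20592
Divide by 12: 20592 / 12 = 1716

1716


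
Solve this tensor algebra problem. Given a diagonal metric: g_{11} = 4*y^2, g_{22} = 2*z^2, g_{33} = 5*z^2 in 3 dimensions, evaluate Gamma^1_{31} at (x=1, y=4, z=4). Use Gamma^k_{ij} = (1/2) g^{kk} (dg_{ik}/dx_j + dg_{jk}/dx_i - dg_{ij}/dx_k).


For a diagonal metric, Gamma^k_{ij} = (1/2) g^{kk} (dg_{ik}/dx_j + dg_{jk}/dx_i - dg_{ij}/dx_k).
The metric is diagonal, so g_{ab} = 0 for a != b.
At the given point: g_{11} = 64, g_{22} = 32, g_{33} = 80
g^{11} = 1/64
dg_{31}/dx_1 = 0 (off-diagonal)
dg_{11}/dx_3 = dg_{11}/dx_3 = 0
dg_{31}/dx_1 = 0 (off-diagonal)
Numerator = 0 + 0 - 0 = 0
Gamma^1_{31} = 0 / (2 * 64) = 0

0


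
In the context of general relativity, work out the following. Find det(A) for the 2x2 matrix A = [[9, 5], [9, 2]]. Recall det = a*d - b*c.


For a 2x2 matrix [[a, b], [c, d]], det = a*d - b*c.
a = 9, b = 5, c = 9, d = 2
a*d = 9 * 2 = 18
b*c = 5 * 9 = 45
det = 18 - 45 = -27

-27


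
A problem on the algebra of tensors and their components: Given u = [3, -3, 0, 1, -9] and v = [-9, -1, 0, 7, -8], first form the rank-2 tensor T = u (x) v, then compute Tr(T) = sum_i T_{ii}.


The outer product gives T_{ij} = u_i v_j.
The trace (contraction) is Tr(T) = sum_i T_{ii} = sum_i u_i v_i.
Diagonal entries:
T_{11} = u_1 * v_1 = 3 * -9 = -27
T_{22} = u_2 * v_2 = -3 * -1 = 3
T_{33} = u_3 * v_3 = 0 * 0 = 0
T_{44} = u_4 * v_4 = 1 * 7 = 7
T_{55} = u_5 * v_5 = -9 * -8 = 72
Tr(T) = -27 + 3 + 0 + 7 + 72 = 55

55


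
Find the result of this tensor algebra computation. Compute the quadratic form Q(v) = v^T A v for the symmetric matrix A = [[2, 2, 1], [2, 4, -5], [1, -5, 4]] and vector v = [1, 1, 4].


First compute Av:
(Av)_1 = 2*1 + 2*1 + 1*4 = 8
(Av)_2 = 2*1 + 4*1 + -5*4 = -14
(Av)_3 = 1*1 + -5*1 + 4*4 = 12
Av = [8, -14, 12]
Then v^T (Av) = 1*8 + 1*-14 + 4*12
= 8 + -14 + 48 = 42

42


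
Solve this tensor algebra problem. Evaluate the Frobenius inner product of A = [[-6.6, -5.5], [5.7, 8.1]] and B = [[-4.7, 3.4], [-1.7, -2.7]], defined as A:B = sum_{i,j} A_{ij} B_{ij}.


A:B = sum over all i,j of A_{ij} * B_{ij}.
Row 1: -6.6*-4.7=31.02, -5.5*3.4=-18.7 => row sum = 12.32
Row 2: 5.7*-1.7=-9.69, 8.1*-2.7=-21.87 => row sum = -31.56
Total = 12.32 + -31.56 = -19.24

-19.24


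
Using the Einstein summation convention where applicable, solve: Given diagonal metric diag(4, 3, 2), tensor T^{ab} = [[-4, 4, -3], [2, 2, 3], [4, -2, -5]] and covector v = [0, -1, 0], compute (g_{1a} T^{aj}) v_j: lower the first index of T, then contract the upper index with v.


Step 1: lower the first index. For a diagonal metric, g_{ia} T^{aj} = g_{ii} T^{ij} (no sum on i).
g_{11} = 4
S_1{}^1 = 4 * T^{11} = 4 * -4 = -16
S_1{}^2 = 4 * T^{12} = 4 * 4 = 16
S_1{}^3 = 4 * T^{13} = 4 * -3 = -12
Step 2: contract S_1{}^j with v_j.
S_1{}^1 * v_1 = -16 * 0 = 0
S_1{}^2 * v_2 = 16 * -1 = -16
S_1{}^3 * v_3 = -12 * 0 = 0
Result = 0 + -16 + 0 = -16

-16


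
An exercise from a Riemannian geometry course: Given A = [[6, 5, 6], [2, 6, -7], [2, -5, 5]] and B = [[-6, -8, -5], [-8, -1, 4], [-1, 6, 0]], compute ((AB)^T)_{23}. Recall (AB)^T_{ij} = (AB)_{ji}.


(AB)^T_{ij} = (AB)_{ji} = sum_k A_{jk} B_{ki}.
For i=2, j=3 we need (AB)_{32}:
A_{31} * B_{12} = 2 * -8 = -16
A_{32} * B_{22} = -5 * -1 = 5
A_{33} * B_{32} = 5 * 6 = 30
Sum = -16 + 5 + 30 = 19

19


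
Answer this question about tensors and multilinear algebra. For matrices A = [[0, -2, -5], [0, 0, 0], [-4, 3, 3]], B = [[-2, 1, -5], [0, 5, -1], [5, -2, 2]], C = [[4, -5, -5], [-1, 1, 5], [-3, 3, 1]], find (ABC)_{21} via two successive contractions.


(ABC)_{21} = sum_m (AB)_{2m} C_{m1}. First compute row 2 of AB.
(AB)_{21} = 0*-2 + 0*0 + 0*5 = 0
(AB)_{22} = 0*1 + 0*5 + 0*-2 = 0
(AB)_{23} = 0*-5 + 0*-1 + 0*2 = 0
Now contract with column 1 of C:
(AB)_{21} * C_{11} = 0 * 4 = 0
(AB)_{22} * C_{21} = 0 * -1 = 0
(AB)_{23} * C_{31} = 0 * -3 = 0
(ABC)_{21} = 0 + 0 + 0 = 0

0


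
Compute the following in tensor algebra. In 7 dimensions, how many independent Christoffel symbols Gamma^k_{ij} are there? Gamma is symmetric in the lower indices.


Christoffel symbols Gamma^k_{ij} are symmetric in i,j, so there are d * d(d+1)/2 independent symbols.
d = 7
d(d+1)/2 = 7 * 8 / 2 = 28
Total = 7 * 28 = 196

196


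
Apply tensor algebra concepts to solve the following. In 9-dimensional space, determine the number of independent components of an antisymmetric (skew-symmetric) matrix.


An antisymmetric rank-2 tensor satisfies A_{ij} = -A_{ji}, so diagonal entries are zero.
The independent components are the upper-triangular entries: C(n, 2) = n(n-1)/2.
n = 9
C(9, 2) = 9 * 8 / 2 = 72 / 2 = 36

36


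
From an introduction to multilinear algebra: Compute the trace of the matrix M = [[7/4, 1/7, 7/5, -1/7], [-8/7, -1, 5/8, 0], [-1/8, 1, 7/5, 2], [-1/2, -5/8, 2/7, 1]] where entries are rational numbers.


The trace is the sum of diagonal entries.
Diagonal: M[1,1] = 7/4, M[2,2] = -1, M[3,3] = 7/5, M[4,4] = 1
Tr(M) = 7/4 + -1 + 7/5 + 1
Computing step by step:
After adding M[1,1]: 7/4
After adding M[2,2]: 3/4
After adding M[3,3]: 43/20
After adding M[4,4]: 63/20
Tr(M) = 63/20

63/20


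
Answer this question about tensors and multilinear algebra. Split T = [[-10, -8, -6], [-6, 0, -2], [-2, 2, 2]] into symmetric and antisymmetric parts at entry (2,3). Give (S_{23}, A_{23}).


T_{23} = -2
T_{32} = 2
S_{23} = (-2 + 2)/2 = 0/2 = 0
A_{23} = (-2 - 2)/2 = -4/2 = -2
Check: S + A = 0 + -2 = -2 = T_{23}.

(0, -2)


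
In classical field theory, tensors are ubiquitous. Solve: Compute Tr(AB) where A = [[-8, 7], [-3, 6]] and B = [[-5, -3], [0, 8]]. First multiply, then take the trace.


Tr(AB) = sum_i (AB)_{ii} where (AB)_{ii} = sum_k A_{ik} B_{ki}.
(AB)_{11} = -8*-5 + 7*0 = 40
(AB)_{22} = -3*-3 + 6*8 = 57
Tr(AB) = 40 + 57 = 97

97


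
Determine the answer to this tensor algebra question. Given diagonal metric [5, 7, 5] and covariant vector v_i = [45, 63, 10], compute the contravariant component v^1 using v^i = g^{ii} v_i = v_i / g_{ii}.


To raise an index with a diagonal metric: v^i = v_i / g_{ii}.
For index 1: v_1 = 45, g_{11} = 5
v^1 = 45 / 5 = 9

9


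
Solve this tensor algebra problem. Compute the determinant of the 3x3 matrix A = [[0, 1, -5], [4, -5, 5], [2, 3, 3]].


Expanding along the first row, det(A) = a11*M_11 - a12*M_12 + a13*M_13, where M_1j is the (1,j) minor.
Minor M_11 = -5*3 - 5*3 = -30
Minor M_12 = 4*3 - 5*2 = 2
Minor M_13 = 4*3 - -5*2 = 22
det = 0*(-30) - 1*(2) + -5*(22)
    = 0 - 2 + -110
    = -112

-112


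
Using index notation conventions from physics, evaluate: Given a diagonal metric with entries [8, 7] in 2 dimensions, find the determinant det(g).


For a diagonal metric, the determinant is the product of diagonal entries.
Diagonal entries: 8, 7
det(g) = 8 * 7 = 56

56


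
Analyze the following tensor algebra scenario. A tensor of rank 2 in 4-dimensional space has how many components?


The number of components of a rank-r tensor in d dimensions is d^r.
Here d = 4 and r = 2.
4^2 = 16

16


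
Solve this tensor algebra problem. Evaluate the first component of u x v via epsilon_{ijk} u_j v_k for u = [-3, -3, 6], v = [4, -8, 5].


(u x v)_1 = sum_{j,k} epsilon_{1jk} u_j v_k. Only permutations of (1,2,3) contribute; the two non-zero terms are:
eps_{123} u_2 v_3 = 1 * -3 * 5 = -15
eps_{132} u_3 v_2 = -1 * 6 * -8 = 48
(u x v)_1 = 33

33


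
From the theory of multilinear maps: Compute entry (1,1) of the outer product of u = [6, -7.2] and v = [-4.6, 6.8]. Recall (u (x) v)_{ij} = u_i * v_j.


The outer product entry T_{ij} = u_i * v_j.
We need i=1, j=1.
u_1 = 6, v_1 = -4.6
T_{1,1} = 6 * -4.6 = -27.6

-27.6


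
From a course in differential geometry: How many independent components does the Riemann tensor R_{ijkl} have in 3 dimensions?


The Riemann tensor in d dimensions has d^2(d^2 - 1)/12 independent components.
d = 3, so d^2 = 9
d^2 - 1 = 8
d^2(d^2 - 1) = 9 * 8 = 72
Divide by 12: 72 / 12 = 6

6


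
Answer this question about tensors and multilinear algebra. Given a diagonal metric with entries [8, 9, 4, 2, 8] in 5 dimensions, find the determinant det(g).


For a diagonal metric, the determinant is the product of diagonal entries.
Diagonal entries: 8, 9, 4, 2, 8
det(g) = 8 * 9 * 4 * 2 * 8 = 4608

4608


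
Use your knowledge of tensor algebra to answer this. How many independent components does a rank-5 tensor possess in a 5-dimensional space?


The number of components of a rank-r tensor in d dimensions is d^r.
Here d = 5 and r = 5.
5^5 = 3125

3125


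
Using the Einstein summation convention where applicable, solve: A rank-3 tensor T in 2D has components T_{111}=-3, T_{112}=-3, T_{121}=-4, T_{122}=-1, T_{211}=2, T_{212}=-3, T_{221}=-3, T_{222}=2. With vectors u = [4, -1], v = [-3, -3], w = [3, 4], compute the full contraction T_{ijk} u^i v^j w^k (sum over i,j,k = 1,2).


S = sum over i,j,k of T_{ijk} u_i v_j w_k. Expanding all 8 terms:
T_{111}*u_1*v_1*w_1 = -3*4*-3*3 = 108  (running total: 108)
T_{112}*u_1*v_1*w_2 = -3*4*-3*4 = 144  (running total: 252)
T_{121}*u_1*v_2*w_1 = -4*4*-3*3 = 144  (running total: 396)
T_{122}*u_1*v_2*w_2 = -1*4*-3*4 = 48  (running total: 444)
T_{211}*u_2*v_1*w_1 = 2*-1*-3*3 = 18  (running total: 462)
T_{212}*u_2*v_1*w_2 = -3*-1*-3*4 = -36  (running total: 426)
T_{221}*u_2*v_2*w_1 = -3*-1*-3*3 = -27  (running total: 399)
T_{222}*u_2*v_2*w_2 = 2*-1*-3*4 = 24  (running total: 423)
S = 423

423


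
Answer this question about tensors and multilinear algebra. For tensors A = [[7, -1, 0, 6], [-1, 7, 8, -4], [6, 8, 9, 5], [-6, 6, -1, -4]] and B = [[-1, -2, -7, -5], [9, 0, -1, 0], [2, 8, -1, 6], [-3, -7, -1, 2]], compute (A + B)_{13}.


Tensor addition is component-wise: (A + B)_{ij} = A_{ij} + B_{ij}.
A_{13} = 0
B_{13} = -7
(A + B)_{13} = 0 + -7 = -7

-7


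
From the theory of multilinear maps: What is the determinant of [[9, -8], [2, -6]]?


For a 2x2 matrix [[a, b], [c, d]], det = a*d - b*c.
a = 9, b = -8, c = 2, d = -6
a*d = 9 * -6 = -54
b*c = -8 * 2 = -16
det = -54 - -16 = -38

-38


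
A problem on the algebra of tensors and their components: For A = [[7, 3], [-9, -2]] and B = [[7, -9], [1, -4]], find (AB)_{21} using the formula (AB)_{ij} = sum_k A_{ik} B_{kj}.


(AB)_{ij} = sum_k A_{ik} B_{kj}.
For i=2, j=1:
A_{21} * B_{11} = -9 * 7 = -63
A_{22} * B_{21} = -2 * 1 = -2
Sum = -63 + -2 = -65

-65


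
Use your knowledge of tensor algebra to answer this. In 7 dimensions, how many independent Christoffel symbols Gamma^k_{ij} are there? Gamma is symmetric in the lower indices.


Christoffel symbols Gamma^k_{ij} are symmetric in i,j, so there are d * d(d+1)/2 independent symbols.
d = 7
d(d+1)/2 = 7 * 8 / 2 = 28
Total = 7 * 28 = 196

196


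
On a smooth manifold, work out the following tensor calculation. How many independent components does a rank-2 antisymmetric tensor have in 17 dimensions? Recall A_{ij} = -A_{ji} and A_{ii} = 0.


An antisymmetric rank-2 tensor satisfies A_{ij} = -A_{ji}, so diagonal entries are zero.
The independent components are the upper-triangular entries: C(n, 2) = n(n-1)/2.
n = 17
C(17, 2) = 17 * 16 / 2 = 272 / 2 = 136

136


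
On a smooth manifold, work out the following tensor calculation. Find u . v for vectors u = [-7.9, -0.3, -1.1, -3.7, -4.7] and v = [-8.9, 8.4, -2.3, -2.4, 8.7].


The inner product u . v = sum of u_i * v_i.
Term-by-term: -7.9 * -8.9, -0.3 * 8.4, -1.1 * -2.3, -3.7 * -2.4, -4.7 * 8.7
Products: 70.31, -2.52, 2.53, 8.88, -40.89
Sum = 70.31 + -2.52 + 2.53 + 8.88 + -40.89 = 38.31

38.31


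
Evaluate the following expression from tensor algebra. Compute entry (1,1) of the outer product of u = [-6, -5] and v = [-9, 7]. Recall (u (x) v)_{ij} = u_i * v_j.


The outer product entry T_{ij} = u_i * v_j.
We need i=1, j=1.
u_1 = -6, v_1 = -9
T_{1,1} = -6 * -9 = 54

54


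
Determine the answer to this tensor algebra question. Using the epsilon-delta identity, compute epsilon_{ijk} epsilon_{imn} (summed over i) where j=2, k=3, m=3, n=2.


Using the identity: epsilon_{ijk} epsilon_{imn} = delta_{jm} delta_{kn} - delta_{jn} delta_{km}.
delta_{23} = 0
delta_{32} = 0
delta_{22} = 1
delta_{33} = 1
Result = 0 * 0 - 1 * 1 = 0 - 1 = -1

-1


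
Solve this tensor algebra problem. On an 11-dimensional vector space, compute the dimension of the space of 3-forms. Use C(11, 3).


The dimension of the space of p-forms on an n-dimensional space is C(n, p).
n = 11, p = 3
C(11, 3) = 11! / (3! * 8!) = 165

165


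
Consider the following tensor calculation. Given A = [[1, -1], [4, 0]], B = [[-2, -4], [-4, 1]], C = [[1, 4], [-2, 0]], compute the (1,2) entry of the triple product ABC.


(ABC)_{12} = sum_m (AB)_{1m} C_{m2}. First compute row 1 of AB.
(AB)_{11} = 1*-2 + -1*-4 = 2
(AB)_{12} = 1*-4 + -1*1 = -5
Now contract with column 2 of C:
(AB)_{11} * C_{12} = 2 * 4 = 8
(AB)_{12} * C_{22} = -5 * 0 = 0
(ABC)_{12} = 8 + 0 = 8

8


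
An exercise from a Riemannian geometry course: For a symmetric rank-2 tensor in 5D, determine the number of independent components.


A symmetric rank-2 tensor in d dimensions has d(d+1)/2 independent components.
d = 5
d(d+1)/2 = 5 * 6 / 2 = 30 / 2 = 15

15


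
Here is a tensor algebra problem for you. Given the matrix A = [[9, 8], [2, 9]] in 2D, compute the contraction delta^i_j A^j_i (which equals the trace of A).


The contraction (trace) of a rank-2 tensor is the sum of its diagonal elements.
Diagonal entries: A[1,1] = 9, A[2,2] = 9
Tr(A) = 9 + 9 = 18

18


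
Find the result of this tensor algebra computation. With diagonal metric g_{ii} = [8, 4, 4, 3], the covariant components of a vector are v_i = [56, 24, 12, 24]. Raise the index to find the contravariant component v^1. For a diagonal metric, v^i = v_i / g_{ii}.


To raise an index with a diagonal metric: v^i = v_i / g_{ii}.
For index 1: v_1 = 56, g_{11} = 8
v^1 = 56 / 8 = 7

7


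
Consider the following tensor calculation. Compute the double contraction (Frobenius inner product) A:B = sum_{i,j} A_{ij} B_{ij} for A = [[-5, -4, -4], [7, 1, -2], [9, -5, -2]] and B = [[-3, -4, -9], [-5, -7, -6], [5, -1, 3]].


A:B = sum over all i,j of A_{ij} * B_{ij}.
Row 1: -5*-3=15, -4*-4=16, -4*-9=36 => row sum = 67
Row 2: 7*-5=-35, 1*-7=-7, -2*-6=12 => row sum = -30
Row 3: 9*5=45, -5*-1=5, -2*3=-6 => row sum = 44
Total = 67 + -30 + 44 = 81

81


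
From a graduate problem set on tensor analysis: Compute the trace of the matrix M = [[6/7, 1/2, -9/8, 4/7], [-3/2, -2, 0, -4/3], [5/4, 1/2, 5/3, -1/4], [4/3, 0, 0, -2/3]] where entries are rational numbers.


The trace is the sum of diagonal entries.
Diagonal: M[1,1] = 6/7, M[2,2] = -2, M[3,3] = 5/3, M[4,4] = -2/3
Tr(M) = 6/7 + -2 + 5/3 + -2/3
Computing step by step:
After adding M[1,1]: 6/7
After adding M[2,2]: -8/7
After adding M[3,3]: 11/21
After adding M[4,4]: -1/7
Tr(M) = -1/7

-1/7


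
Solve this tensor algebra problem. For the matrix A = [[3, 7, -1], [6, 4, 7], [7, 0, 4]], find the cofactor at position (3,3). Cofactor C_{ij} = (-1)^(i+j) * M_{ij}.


To find cofactor C_{33}, delete row 3 and column 3.
The resulting 2x2 submatrix is: [[3, 7], [6, 4]]
Minor M_{33} = 3*4 - 7*6
  = 12 - 42 = -30
Sign = (-1)^(3+3) = (-1)^6 = 1
Cofactor C_{33} = 1 * -30 = -30

-30


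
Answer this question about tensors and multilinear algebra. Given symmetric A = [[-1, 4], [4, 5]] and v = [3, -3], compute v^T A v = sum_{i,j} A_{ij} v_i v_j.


First compute Av:
(Av)_1 = -1*3 + 4*-3 = -15
(Av)_2 = 4*3 + 5*-3 = -3
Av = [-15, -3]
Then v^T (Av) = 3*-15 + -3*-3
= -45 + 9 = -36

-36


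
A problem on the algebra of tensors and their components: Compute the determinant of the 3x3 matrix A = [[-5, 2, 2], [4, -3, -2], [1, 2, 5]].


Expanding along the first row, det(A) = a11*M_11 - a12*M_12 + a13*M_13, where M_1j is the (1,j) minor.
Minor M_11 = -3*5 - -2*2 = -11
Minor M_12 = 4*5 - -2*1 = 22
Minor M_13 = 4*2 - -3*1 = 11
det = -5*(-11) - 2*(22) + 2*(11)
    = 55 - 44 + 22
    = 33

33


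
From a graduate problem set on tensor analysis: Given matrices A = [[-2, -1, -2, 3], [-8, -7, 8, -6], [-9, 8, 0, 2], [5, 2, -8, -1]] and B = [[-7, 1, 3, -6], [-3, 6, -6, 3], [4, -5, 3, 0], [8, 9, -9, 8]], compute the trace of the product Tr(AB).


Tr(AB) = sum_i (AB)_{ii} where (AB)_{ii} = sum_k A_{ik} B_{ki}.
(AB)_{11} = -2*-7 + -1*-3 + -2*4 + 3*8 = 33
(AB)_{22} = -8*1 + -7*6 + 8*-5 + -6*9 = -144
(AB)_{33} = -9*3 + 8*-6 + 0*3 + 2*-9 = -93
(AB)_{44} = 5*-6 + 2*3 + -8*0 + -1*8 = -32
Tr(AB) = 33 + -144 + -93 + -32 = -236

-236


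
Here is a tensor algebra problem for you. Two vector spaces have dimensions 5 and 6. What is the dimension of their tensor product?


The dimension of a tensor product is the product of dimensions.
dim(V) = 5, dim(W) = 6
dim(V (x) W) = 5 * 6 = 30

30


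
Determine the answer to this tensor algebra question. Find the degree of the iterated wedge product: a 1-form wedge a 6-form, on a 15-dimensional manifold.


The degree of a wedge product is the sum of the degrees of the individual forms.
Degrees: 1, 6
Total degree = 1 + 6 = 7

7


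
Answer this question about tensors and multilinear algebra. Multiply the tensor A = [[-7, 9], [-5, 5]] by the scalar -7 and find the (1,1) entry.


Scalar multiplication: (cA)_{ij} = c * A_{ij}.
c = -7
A_{11} = -7
(cA)_{11} = -7 * -7 = 49

49


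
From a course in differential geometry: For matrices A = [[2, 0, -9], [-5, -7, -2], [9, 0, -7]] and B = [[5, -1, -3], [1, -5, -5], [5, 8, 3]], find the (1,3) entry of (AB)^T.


(AB)^T_{ij} = (AB)_{ji} = sum_k A_{jk} B_{ki}.
For i=1, j=3 we need (AB)_{31}:
A_{31} * B_{11} = 9 * 5 = 45
A_{32} * B_{21} = 0 * 1 = 0
A_{33} * B_{31} = -7 * 5 = -35
Sum = 45 + 0 + -35 = 10

10


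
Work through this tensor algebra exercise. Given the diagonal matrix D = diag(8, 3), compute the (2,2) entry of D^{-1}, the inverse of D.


For a diagonal matrix, the inverse has entries (D^{-1})_{ii} = 1/d_{ii}.
The diagonal entries are: d_{11} = 8, d_{22} = 3
We need (D^{-1})_{22} = 1/d_{22} = 1/3 = 1/3

1/3


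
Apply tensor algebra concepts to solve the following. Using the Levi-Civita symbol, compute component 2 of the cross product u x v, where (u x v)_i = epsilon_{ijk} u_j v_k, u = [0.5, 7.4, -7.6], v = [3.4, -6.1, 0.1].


(u x v)_2 = sum_{j,k} epsilon_{2jk} u_j v_k. Only permutations of (1,2,3) contribute; the two non-zero terms are:
eps_{213} u_1 v_3 = -1 * 0.5 * 0.1 = -0.05
eps_{231} u_3 v_1 = 1 * -7.6 * 3.4 = -25.84
(u x v)_2 = -25.89

-25.89


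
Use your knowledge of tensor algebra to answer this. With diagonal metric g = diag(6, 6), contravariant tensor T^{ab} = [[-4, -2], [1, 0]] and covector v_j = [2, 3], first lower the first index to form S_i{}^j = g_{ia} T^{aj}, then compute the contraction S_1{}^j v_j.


Step 1: lower the first index. For a diagonal metric, g_{ia} T^{aj} = g_{ii} T^{ij} (no sum on i).
g_{11} = 6
S_1{}^1 = 6 * T^{11} = 6 * -4 = -24
S_1{}^2 = 6 * T^{12} = 6 * -2 = -12
Step 2: contract S_1{}^j with v_j.
S_1{}^1 * v_1 = -24 * 2 = -48
S_1{}^2 * v_2 = -12 * 3 = -36
Result = -48 + -36 = -84

-84


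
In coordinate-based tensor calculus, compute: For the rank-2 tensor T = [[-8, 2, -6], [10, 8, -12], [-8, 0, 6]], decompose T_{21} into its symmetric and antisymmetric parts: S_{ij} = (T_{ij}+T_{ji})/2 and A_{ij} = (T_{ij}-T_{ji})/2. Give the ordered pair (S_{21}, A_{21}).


T_{21} = 10
T_{12} = 2
S_{21} = (10 + 2)/2 = 12/2 = 6
A_{21} = (10 - 2)/2 = 8/2 = 4
Check: S + A = 6 + 4 = 10 = T_{21}.

(6, 4)


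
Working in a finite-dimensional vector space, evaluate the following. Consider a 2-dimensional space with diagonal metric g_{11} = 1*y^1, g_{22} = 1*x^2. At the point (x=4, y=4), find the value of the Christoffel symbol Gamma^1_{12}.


For a diagonal metric, Gamma^k_{ij} = (1/2) g^{kk} (dg_{ik}/dx_j + dg_{jk}/dx_i - dg_{ij}/dx_k).
The metric is diagonal, so g_{ab} = 0 for a != b.
At the given point: g_{11} = 4, g_{22} = 16
g^{11} = 1/4
dg_{11}/dx_2 = dg_{11}/dx_2 = 1
dg_{21}/dx_1 = 0 (off-diagonal)
dg_{12}/dx_1 = 0 (off-diagonal)
Numerator = 1 + 0 - 0 = 1
Gamma^1_{12} = 1 / (2 * 4) = 1/8

1/8


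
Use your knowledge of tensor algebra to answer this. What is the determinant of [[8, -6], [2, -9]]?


For a 2x2 matrix [[a, b], [c, d]], det = a*d - b*c.
a = 8, b = -6, c = 2, d = -9
a*d = 8 * -9 = -72
b*c = -6 * 2 = -12
det = -72 - -12 = -60

-60


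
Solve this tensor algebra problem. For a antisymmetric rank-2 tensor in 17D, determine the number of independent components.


A antisymmetric rank-2 tensor in d dimensions has d(d-1)/2 independent components.
d = 17
d(d-1)/2 = 17 * 16 / 2 = 272 / 2 = 136

136


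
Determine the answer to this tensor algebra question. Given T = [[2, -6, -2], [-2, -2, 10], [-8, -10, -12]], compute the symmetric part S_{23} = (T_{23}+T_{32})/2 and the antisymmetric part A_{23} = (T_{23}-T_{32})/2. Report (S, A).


T_{23} = 10
T_{32} = -10
S_{23} = (10 + -10)/2 = 0/2 = 0
A_{23} = (10 - -10)/2 = 20/2 = 10
Check: S + A = 0 + 10 = 10 = T_{23}.

(0, 10)


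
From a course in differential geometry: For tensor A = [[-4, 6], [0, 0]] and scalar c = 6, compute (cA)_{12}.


Scalar multiplication: (cA)_{ij} = c * A_{ij}.
c = 6
A_{12} = 6
(cA)_{12} = 6 * 6 = 36

36


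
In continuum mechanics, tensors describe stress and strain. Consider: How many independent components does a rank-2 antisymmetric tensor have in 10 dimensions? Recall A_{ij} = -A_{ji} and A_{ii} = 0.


An antisymmetric rank-2 tensor satisfies A_{ij} = -A_{ji}, so diagonal entries are zero.
The independent components are the upper-triangular entries: C(n, 2) = n(n-1)/2.
n = 10
C(10, 2) = 10 * 9 / 2 = 90 / 2 = 45

45


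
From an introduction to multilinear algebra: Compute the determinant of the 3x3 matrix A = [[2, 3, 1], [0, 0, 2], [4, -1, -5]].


Expanding along the first row, det(A) = a11*M_11 - a12*M_12 + a13*M_13, where M_1j is the (1,j) minor.
Minor M_11 = 0*-5 - 2*-1 = 2
Minor M_12 = 0*-5 - 2*4 = -8
Minor M_13 = 0*-1 - 0*4 = 0
det = 2*(2) - 3*(-8) + 1*(0)
    = 4 - -24 + 0
    = 28

28


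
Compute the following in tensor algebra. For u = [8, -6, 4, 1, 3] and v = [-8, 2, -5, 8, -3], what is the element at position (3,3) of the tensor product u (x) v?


The outer product entry T_{ij} = u_i * v_j.
We need i=3, j=3.
u_3 = 4, v_3 = -5
T_{3,3} = 4 * -5 = -20

-20


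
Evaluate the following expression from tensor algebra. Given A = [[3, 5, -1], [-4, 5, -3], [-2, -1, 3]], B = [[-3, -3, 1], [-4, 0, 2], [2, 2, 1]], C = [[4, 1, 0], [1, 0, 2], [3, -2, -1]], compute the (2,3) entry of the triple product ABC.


(ABC)_{23} = sum_m (AB)_{2m} C_{m3}. First compute row 2 of AB.
(AB)_{21} = -4*-3 + 5*-4 + -3*2 = -14
(AB)_{22} = -4*-3 + 5*0 + -3*2 = 6
(AB)_{23} = -4*1 + 5*2 + -3*1 = 3
Now contract with column 3 of C:
(AB)_{21} * C_{13} = -14 * 0 = 0
(AB)_{22} * C_{23} = 6 * 2 = 12
(AB)_{23} * C_{33} = 3 * -1 = -3
(ABC)_{23} = 0 + 12 + -3 = 9

9


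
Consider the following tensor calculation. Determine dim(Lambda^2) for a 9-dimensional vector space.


The dimension of the space of p-forms on an n-dimensional space is C(n, p).
n = 9, p = 2
C(9, 2) = 9! / (2! * 7!) = 36

36


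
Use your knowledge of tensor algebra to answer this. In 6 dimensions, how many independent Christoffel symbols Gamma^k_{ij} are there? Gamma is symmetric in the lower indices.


Christoffel symbols Gamma^k_{ij} are symmetric in i,j, so there are d * d(d+1)/2 independent symbols.
d = 6
d(d+1)/2 = 6 * 7 / 2 = 21
Total = 6 * 21 = 126

126


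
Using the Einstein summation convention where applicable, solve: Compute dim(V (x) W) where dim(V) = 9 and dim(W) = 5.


The dimension of a tensor product is the product of dimensions.
dim(V) = 9, dim(W) = 5
dim(V (x) W) = 9 * 5 = 45

45


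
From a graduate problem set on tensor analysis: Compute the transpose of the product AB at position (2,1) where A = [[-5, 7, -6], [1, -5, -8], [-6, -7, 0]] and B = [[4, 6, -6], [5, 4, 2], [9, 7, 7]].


(AB)^T_{ij} = (AB)_{ji} = sum_k A_{jk} B_{ki}.
For i=2, j=1 we need (AB)_{12}:
A_{11} * B_{12} = -5 * 6 = -30
A_{12} * B_{22} = 7 * 4 = 28
A_{13} * B_{32} = -6 * 7 = -42
Sum = -30 + 28 + -42 = -44

-44


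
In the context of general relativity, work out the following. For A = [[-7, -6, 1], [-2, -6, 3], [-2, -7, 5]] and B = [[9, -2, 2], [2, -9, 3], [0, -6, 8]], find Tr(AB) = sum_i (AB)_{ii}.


Tr(AB) = sum_i (AB)_{ii} where (AB)_{ii} = sum_k A_{ik} B_{ki}.
(AB)_{11} = -7*9 + -6*2 + 1*0 = -75
(AB)_{22} = -2*-2 + -6*-9 + 3*-6 = 40
(AB)_{33} = -2*2 + -7*3 + 5*8 = 15
Tr(AB) = -75 + 40 + 15 = -20

-20


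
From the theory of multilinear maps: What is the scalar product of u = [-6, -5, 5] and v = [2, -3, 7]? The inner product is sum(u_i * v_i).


The inner product u . v = sum of u_i * v_i.
Term-by-term: -6 * 2, -5 * -3, 5 * 7
Products: -12, 15, 35
Sum = -12 + 15 + 35 = 38

38


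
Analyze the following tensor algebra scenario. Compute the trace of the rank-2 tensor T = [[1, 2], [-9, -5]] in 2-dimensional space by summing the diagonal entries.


The contraction (trace) of a rank-2 tensor is the sum of its diagonal elements.
Diagonal entries: A[1,1] = 1, A[2,2] = -5
Tr(A) = 1 + -5 = -4

-4


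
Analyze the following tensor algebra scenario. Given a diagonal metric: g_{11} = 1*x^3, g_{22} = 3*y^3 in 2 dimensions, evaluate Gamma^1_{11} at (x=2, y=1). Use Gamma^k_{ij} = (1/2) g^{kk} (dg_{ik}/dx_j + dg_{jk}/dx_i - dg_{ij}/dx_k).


For a diagonal metric, Gamma^k_{ij} = (1/2) g^{kk} (dg_{ik}/dx_j + dg_{jk}/dx_i - dg_{ij}/dx_k).
The metric is diagonal, so g_{ab} = 0 for a != b.
At the given point: g_{11} = 8, g_{22} = 3
g^{11} = 1/8
dg_{11}/dx_1 = dg_{11}/dx_1 = 12
dg_{11}/dx_1 = dg_{11}/dx_1 = 12
dg_{11}/dx_1 = dg_{11}/dx_1 = 12
Numerator = 12 + 12 - 12 = 12
Gamma^1_{11} = 12 / (2 * 8) = 3/4

3/4


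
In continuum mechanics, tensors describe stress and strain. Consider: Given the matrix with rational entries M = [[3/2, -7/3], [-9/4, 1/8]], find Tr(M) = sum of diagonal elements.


The trace is the sum of diagonal entries.
Diagonal: M[1,1] = 3/2, M[2,2] = 1/8
Tr(M) = 3/2 + 1/8
Computing step by step:
After adding M[1,1]: 3/2
After adding M[2,2]: 13/8
Tr(M) = 13/8

13/8


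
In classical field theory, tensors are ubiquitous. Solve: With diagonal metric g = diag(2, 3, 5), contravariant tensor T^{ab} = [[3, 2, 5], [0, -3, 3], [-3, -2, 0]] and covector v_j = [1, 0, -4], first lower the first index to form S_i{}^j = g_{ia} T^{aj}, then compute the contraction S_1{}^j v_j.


Step 1: lower the first index. For a diagonal metric, g_{ia} T^{aj} = g_{ii} T^{ij} (no sum on i).
g_{11} = 2
S_1{}^1 = 2 * T^{11} = 2 * 3 = 6
S_1{}^2 = 2 * T^{12} = 2 * 2 = 4
S_1{}^3 = 2 * T^{13} = 2 * 5 = 10
Step 2: contract S_1{}^j with v_j.
S_1{}^1 * v_1 = 6 * 1 = 6
S_1{}^2 * v_2 = 4 * 0 = 0
S_1{}^3 * v_3 = 10 * -4 = -40
Result = 6 + 0 + -40 = -34

-34


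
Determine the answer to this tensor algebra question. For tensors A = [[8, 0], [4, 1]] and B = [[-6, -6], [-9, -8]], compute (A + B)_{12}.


Tensor addition is component-wise: (A + B)_{ij} = A_{ij} + B_{ij}.
A_{12} = 0
B_{12} = -6
(A + B)_{12} = 0 + -6 = -6

-6


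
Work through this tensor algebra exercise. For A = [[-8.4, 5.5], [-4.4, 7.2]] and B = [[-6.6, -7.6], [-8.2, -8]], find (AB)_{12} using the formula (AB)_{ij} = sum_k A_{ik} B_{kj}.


(AB)_{ij} = sum_k A_{ik} B_{kj}.
For i=1, j=2:
A_{11} * B_{12} = -8.4 * -7.6 = 63.84
A_{12} * B_{22} = 5.5 * -8 = -44
Sum = 63.84 + -44 = 19.84

19.84


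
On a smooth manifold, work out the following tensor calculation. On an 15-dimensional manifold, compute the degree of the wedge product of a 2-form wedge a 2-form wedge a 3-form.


The degree of a wedge product is the sum of the degrees of the individual forms.
Degrees: 2, 2, 3
Total degree = 2 + 2 + 3 = 7

7


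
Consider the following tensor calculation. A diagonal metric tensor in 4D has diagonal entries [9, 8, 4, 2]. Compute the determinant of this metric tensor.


For a diagonal metric, the determinant is the product of diagonal entries.
Diagonal entries: 9, 8, 4, 2
det(g) = 9 * 8 * 4 * 2 = 576

576


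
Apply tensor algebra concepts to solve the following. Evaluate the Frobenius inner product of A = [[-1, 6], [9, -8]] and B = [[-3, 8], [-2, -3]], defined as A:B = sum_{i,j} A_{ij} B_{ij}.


A:B = sum over all i,j of A_{ij} * B_{ij}.
Row 1: -1*-3=3, 6*8=48 => row sum = 51
Row 2: 9*-2=-18, -8*-3=24 => row sum = 6
Total = 51 + 6 = 57

57
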